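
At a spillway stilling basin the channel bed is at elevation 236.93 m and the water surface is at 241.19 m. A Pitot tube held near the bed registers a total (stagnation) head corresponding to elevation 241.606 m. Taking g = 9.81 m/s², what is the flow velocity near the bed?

Near the bed, under hydrostatic conditions, the piezometric head (z + ψ) equals the free-surface elevation, 241.19 m.
Velocity head = total − piezometric = 241.606 − 241.19 = 0.416 m.
v = √(2g·h_v) = √(2 × 9.81 × 0.416) = 2.86 m/s.

v ≈ 2.86 m/s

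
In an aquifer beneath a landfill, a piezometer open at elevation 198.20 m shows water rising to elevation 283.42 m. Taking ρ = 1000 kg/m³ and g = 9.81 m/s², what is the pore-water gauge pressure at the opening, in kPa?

P ≈ 836 kPa

Pressure head ψ = h − z = 283.42 − 198.20 = 85.22 m.
P = ρgψ = 1000 × 9.81 × 85.22 = 836008 Pa ≈ 836 kPa.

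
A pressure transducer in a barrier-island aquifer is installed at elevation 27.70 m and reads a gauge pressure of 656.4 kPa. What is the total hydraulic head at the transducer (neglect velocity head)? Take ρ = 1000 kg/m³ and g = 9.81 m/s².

h ≈ 94.61 m

ψ = P/(ρg) = 656.4×1000 / (1000 × 9.81) = 66.91 m.
h = z + ψ = 27.70 + 66.91 = 94.61 m.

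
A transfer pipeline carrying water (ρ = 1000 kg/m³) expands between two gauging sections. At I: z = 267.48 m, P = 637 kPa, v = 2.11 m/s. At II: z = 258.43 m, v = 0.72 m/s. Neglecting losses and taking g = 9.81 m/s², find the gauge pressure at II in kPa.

Pressure head at I: ψ₁ = P₁/(ρg) = 637×1000 / (1000 × 9.81) = 64.93 m.
Velocity heads: v₁²/2g = 2.11²/19.62 = 0.227 m; v₂²/2g = 0.72²/19.62 = 0.026 m.
Total head H = z₁ + ψ₁ + v₁²/2g = 267.48 + 64.93 + 0.227 = 332.64 m.
ψ₂ = H − z₂ − v₂²/2g = 332.64 − 258.43 − 0.026 = 74.18 m.
P₂ = ρgψ₂ = 1000 × 9.81 × 74.18 ≈ 728 kPa.

P₂ ≈ 728 kPa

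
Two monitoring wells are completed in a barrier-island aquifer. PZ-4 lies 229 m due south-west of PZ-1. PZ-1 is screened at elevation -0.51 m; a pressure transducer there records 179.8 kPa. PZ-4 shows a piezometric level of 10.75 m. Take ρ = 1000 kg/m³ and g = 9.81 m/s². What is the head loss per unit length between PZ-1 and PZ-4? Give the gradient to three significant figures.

i ≈ 0.0309 m/m

Pressure head at PZ-1: ψ = P/(ρg) = 179.8×1000 / (1000 × 9.81) = 18.33 m.
Total head at PZ-1: h = z + ψ = -0.51 + 18.33 = 17.82 m.
Total head at PZ-4: h = 10.75 m (water level in the piezometer is the total head).
Head difference: h(PZ-1) − h(PZ-4) = 17.82 − 10.75 = 7.07 m.
Hydraulic gradient: i = |Δh| / L = 7.07 / 229 = 0.0309.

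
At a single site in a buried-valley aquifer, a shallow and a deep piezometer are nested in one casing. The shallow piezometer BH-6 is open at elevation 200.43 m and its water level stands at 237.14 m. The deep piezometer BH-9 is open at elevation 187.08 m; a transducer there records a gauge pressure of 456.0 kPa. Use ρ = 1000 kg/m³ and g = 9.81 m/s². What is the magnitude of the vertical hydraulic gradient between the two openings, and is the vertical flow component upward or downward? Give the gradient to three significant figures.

|i_v| ≈ 0.268; vertical flow is downward

Total head at BH-6: h = 237.14 m (water level in the standpipe).
Pressure head at BH-9: ψ = P/(ρg) = 456.0×1000 / (1000 × 9.81) = 46.48 m.
Total head at BH-9: h = z + ψ = 187.08 + 46.48 = 233.56 m.
Δh = h(BH-6) − h(BH-9) = 237.14 − 233.56 = 3.58 m.
Vertical separation Δz = 200.43 − 187.08 = 13.35 m.
|i_v| = |Δh| / Δz = 3.58 / 13.35 = 0.268.
Head is higher in the shallow piezometer, so vertical flow is downward (recharge condition).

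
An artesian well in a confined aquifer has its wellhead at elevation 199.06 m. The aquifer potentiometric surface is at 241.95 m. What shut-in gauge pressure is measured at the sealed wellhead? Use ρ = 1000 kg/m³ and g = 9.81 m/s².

P ≈ 421 kPa

Head above the cap: Δh = 241.95 − 199.06 = 42.89 m.
P = ρgΔh = 1000 × 9.81 × 42.89 = 420751 Pa ≈ 421 kPa.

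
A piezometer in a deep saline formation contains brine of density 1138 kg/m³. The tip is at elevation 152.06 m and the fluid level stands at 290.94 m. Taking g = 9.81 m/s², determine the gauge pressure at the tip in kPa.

Pressure head ψ = h − z = 290.94 − 152.06 = 138.88 m.
P = ρgψ = 1138 × 9.81 × 138.88 = 1550426 Pa ≈ 1550 kPa.

P ≈ 1550 kPa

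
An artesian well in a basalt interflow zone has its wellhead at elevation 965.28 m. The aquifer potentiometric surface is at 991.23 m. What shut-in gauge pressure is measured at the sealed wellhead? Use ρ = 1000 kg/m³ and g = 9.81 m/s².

Head above the cap: Δh = 991.23 − 965.28 = 25.95 m.
P = ρgΔh = 1000 × 9.81 × 25.95 = 254570 Pa ≈ 255 kPa.

P ≈ 255 kPa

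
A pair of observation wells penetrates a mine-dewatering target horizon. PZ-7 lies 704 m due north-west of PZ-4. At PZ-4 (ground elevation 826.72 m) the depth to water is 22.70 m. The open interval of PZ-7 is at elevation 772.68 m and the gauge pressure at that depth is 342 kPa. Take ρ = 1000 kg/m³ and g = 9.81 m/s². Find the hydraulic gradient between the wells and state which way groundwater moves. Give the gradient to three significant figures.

i ≈ 0.00500; groundwater flows toward the south-east

Total head at PZ-4: h = 826.72 − 22.70 = 804.02 m.
Pressure head at PZ-7: ψ = P/(ρg) = 342×1000 / (1000 × 9.81) = 34.86 m.
Total head at PZ-7: h = z + ψ = 772.68 + 34.86 = 807.54 m.
Head difference: h(PZ-4) − h(PZ-7) = 804.02 − 807.54 = -3.52 m.
Hydraulic gradient: i = |Δh| / L = 3.52 / 704 = 0.00500.
Flow is from higher to lower head: from PZ-7 toward PZ-4, i.e. toward the south-east.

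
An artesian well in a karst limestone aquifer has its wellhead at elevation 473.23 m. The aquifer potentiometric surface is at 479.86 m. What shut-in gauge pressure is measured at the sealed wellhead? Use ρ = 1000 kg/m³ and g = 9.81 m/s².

Head above the cap: Δh = 479.86 − 473.23 = 6.63 m.
P = ρgΔh = 1000 × 9.81 × 6.63 = 65040 Pa ≈ 65.0 kPa.

P ≈ 65.0 kPa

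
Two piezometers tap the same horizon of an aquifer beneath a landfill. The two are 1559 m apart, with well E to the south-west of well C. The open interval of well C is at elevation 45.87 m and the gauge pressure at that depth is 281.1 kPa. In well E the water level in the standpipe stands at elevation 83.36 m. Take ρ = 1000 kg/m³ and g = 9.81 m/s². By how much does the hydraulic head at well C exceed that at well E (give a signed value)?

Pressure head at well C: ψ = P/(ρg) = 281.1×1000 / (1000 × 9.81) = 28.65 m.
Total head at well C: h = z + ψ = 45.87 + 28.65 = 74.52 m.
Total head at well E: h = 83.36 m (water level in the piezometer is the total head).
Head difference: h(well C) − h(well E) = 74.52 − 83.36 = -8.84 m.

Δh ≈ -8.84 m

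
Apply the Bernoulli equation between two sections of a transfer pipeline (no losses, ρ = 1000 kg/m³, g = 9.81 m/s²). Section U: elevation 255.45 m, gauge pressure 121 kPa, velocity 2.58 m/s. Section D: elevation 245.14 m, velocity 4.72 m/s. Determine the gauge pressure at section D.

Pressure head at U: ψ₁ = P₁/(ρg) = 121×1000 / (1000 × 9.81) = 12.33 m.
Velocity heads: v₁²/2g = 2.58²/19.62 = 0.339 m; v₂²/2g = 4.72²/19.62 = 1.135 m.
Total head H = z₁ + ψ₁ + v₁²/2g = 255.45 + 12.33 + 0.339 = 268.12 m.
ψ₂ = H − z₂ − v₂²/2g = 268.12 − 245.14 − 1.135 = 21.85 m.
P₂ = ρgψ₂ = 1000 × 9.81 × 21.85 ≈ 214 kPa.

P₂ ≈ 214 kPa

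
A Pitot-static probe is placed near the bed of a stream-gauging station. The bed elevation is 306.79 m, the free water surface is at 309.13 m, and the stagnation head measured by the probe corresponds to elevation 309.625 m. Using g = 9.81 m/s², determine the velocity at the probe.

Near the bed, under hydrostatic conditions, the piezometric head (z + ψ) equals the free-surface elevation, 309.13 m.
Velocity head = total − piezometric = 309.625 − 309.13 = 0.495 m.
v = √(2g·h_v) = √(2 × 9.81 × 0.495) = 3.12 m/s.

v ≈ 3.12 m/s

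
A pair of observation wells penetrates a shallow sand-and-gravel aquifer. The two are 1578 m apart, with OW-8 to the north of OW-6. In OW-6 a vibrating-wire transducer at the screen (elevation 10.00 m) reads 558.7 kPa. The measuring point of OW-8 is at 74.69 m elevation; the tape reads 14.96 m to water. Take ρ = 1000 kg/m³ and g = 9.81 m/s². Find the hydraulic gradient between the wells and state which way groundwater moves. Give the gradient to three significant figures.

Pressure head at OW-6: ψ = P/(ρg) = 558.7×1000 / (1000 × 9.81) = 56.95 m.
Total head at OW-6: h = z + ψ = 10.00 + 56.95 = 66.95 m.
Total head at OW-8: h = 74.69 − 14.96 = 59.73 m.
Head difference: h(OW-6) − h(OW-8) = 66.95 − 59.73 = 7.22 m.
Hydraulic gradient: i = |Δh| / L = 7.22 / 1578 = 0.00458.
Flow is from higher to lower head: from OW-6 toward OW-8, i.e. toward the north.

i ≈ 0.00458; groundwater flows toward the north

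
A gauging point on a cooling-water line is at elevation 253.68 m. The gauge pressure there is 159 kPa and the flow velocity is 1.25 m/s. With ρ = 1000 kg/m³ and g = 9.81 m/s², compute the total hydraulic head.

Pressure head ψ = P/(ρg) = 159×1000 / (1000 × 9.81) = 16.21 m.
Velocity head = v²/(2g) = 1.25² / (2 × 9.81) = 0.080 m.
h = z + ψ + v²/(2g) = 253.68 + 16.21 + 0.080 = 269.97 m.

h ≈ 269.97 m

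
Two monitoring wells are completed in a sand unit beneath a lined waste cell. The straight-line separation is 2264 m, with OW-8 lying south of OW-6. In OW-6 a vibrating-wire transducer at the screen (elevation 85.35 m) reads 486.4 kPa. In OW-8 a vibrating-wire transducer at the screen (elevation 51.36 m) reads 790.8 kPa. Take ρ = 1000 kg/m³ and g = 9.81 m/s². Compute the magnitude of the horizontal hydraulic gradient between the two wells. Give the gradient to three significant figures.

Pressure head at OW-6: ψ = P/(ρg) = 486.4×1000 / (1000 × 9.81) = 49.58 m.
Total head at OW-6: h = z + ψ = 85.35 + 49.58 = 134.93 m.
Pressure head at OW-8: ψ = P/(ρg) = 790.8×1000 / (1000 × 9.81) = 80.61 m.
Total head at OW-8: h = z + ψ = 51.36 + 80.61 = 131.97 m.
Head difference: h(OW-6) − h(OW-8) = 134.93 − 131.97 = 2.96 m.
Hydraulic gradient: i = |Δh| / L = 2.96 / 2264 = 0.00131.

i ≈ 0.00131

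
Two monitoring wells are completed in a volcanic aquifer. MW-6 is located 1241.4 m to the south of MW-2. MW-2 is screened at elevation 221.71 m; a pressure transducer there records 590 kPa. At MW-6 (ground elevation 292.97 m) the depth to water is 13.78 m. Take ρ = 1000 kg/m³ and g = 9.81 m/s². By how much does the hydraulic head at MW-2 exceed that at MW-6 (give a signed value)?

Δh ≈ 2.66 m

Pressure head at MW-2: ψ = P/(ρg) = 590×1000 / (1000 × 9.81) = 60.14 m.
Total head at MW-2: h = z + ψ = 221.71 + 60.14 = 281.85 m.
Total head at MW-6: h = 292.97 − 13.78 = 279.19 m.
Head difference: h(MW-2) − h(MW-6) = 281.85 − 279.19 = 2.66 m.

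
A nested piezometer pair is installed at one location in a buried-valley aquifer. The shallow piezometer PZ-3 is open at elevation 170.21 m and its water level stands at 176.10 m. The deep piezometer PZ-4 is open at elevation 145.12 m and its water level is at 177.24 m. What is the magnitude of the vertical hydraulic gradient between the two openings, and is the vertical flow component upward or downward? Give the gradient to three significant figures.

Total head at PZ-3: h = 176.10 m (water level in the standpipe).
Total head at PZ-4: h = 177.24 m.
Δh = h(PZ-3) − h(PZ-4) = 176.10 − 177.24 = -1.14 m.
Vertical separation Δz = 170.21 − 145.12 = 25.09 m.
|i_v| = |Δh| / Δz = 1.14 / 25.09 = 0.0454.
Head is higher in the deep piezometer, so vertical flow is upward (discharge condition).

|i_v| ≈ 0.0454; vertical flow is upward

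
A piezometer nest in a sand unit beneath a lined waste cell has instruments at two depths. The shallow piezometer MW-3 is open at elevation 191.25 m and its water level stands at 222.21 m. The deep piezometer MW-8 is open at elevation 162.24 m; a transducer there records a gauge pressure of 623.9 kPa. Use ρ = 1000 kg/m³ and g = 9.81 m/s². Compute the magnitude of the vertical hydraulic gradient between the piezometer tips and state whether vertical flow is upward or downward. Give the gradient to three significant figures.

Total head at MW-3: h = 222.21 m (water level in the standpipe).
Pressure head at MW-8: ψ = P/(ρg) = 623.9×1000 / (1000 × 9.81) = 63.60 m.
Total head at MW-8: h = z + ψ = 162.24 + 63.60 = 225.84 m.
Δh = h(MW-3) − h(MW-8) = 222.21 − 225.84 = -3.63 m.
Vertical separation Δz = 191.25 − 162.24 = 29.01 m.
|i_v| = |Δh| / Δz = 3.63 / 29.01 = 0.125.
Head is higher in the deep piezometer, so vertical flow is upward (discharge condition).

|i_v| ≈ 0.125; vertical flow is upward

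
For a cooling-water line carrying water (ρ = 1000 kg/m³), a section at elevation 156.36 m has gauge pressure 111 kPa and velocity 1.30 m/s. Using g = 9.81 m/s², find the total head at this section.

Pressure head ψ = P/(ρg) = 111×1000 / (1000 × 9.81) = 11.31 m.
Velocity head = v²/(2g) = 1.30² / (2 × 9.81) = 0.086 m.
h = z + ψ + v²/(2g) = 156.36 + 11.31 + 0.086 = 167.76 m.

h ≈ 167.76 m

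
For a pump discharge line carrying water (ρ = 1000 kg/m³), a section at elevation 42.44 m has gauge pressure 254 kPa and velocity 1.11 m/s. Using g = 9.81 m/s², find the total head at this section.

Pressure head ψ = P/(ρg) = 254×1000 / (1000 × 9.81) = 25.89 m.
Velocity head = v²/(2g) = 1.11² / (2 × 9.81) = 0.063 m.
h = z + ψ + v²/(2g) = 42.44 + 25.89 + 0.063 = 68.39 m.

h ≈ 68.39 m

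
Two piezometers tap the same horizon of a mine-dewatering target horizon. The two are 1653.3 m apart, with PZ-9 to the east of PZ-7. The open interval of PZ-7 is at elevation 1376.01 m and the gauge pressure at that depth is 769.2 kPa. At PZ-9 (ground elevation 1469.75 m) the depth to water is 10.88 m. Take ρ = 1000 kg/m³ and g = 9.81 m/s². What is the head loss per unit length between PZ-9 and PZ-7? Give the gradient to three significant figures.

Pressure head at PZ-7: ψ = P/(ρg) = 769.2×1000 / (1000 × 9.81) = 78.41 m.
Total head at PZ-7: h = z + ψ = 1376.01 + 78.41 = 1454.42 m.
Total head at PZ-9: h = 1469.75 − 10.88 = 1458.87 m.
Head difference: h(PZ-7) − h(PZ-9) = 1454.42 − 1458.87 = -4.45 m.
Hydraulic gradient: i = |Δh| / L = 4.45 / 1653.3 = 0.00269.

i ≈ 0.00269 m/m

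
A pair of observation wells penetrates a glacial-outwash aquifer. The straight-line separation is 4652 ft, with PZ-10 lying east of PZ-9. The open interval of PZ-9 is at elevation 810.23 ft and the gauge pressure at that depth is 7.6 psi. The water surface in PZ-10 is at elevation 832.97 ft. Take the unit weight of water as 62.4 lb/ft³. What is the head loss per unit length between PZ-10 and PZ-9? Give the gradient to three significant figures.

Pressure head at PZ-9: ψ = 144·P/γ = 144 × 7.6 / 62.4 = 17.54 ft.
Total head at PZ-9: h = z + ψ = 810.23 + 17.54 = 827.77 ft.
Total head at PZ-10: h = 832.97 ft (water level in the piezometer is the total head).
Head difference: h(PZ-9) − h(PZ-10) = 827.77 − 832.97 = -5.20 ft.
Hydraulic gradient: i = |Δh| / L = 5.20 / 4652 = 0.00112.

i ≈ 0.00112 ft/ft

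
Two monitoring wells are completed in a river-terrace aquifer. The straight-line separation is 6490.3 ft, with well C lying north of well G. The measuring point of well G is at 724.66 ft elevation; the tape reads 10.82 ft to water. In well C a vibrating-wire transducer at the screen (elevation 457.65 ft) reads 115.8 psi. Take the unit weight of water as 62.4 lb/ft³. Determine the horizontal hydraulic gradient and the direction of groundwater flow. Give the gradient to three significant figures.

i ≈ 0.00170; groundwater flows toward the south

Total head at well G: h = 724.66 − 10.82 = 713.84 ft.
Pressure head at well C: ψ = 144·P/γ = 144 × 115.8 / 62.4 = 267.23 ft.
Total head at well C: h = z + ψ = 457.65 + 267.23 = 724.88 ft.
Head difference: h(well G) − h(well C) = 713.84 − 724.88 = -11.04 ft.
Hydraulic gradient: i = |Δh| / L = 11.04 / 6490.3 = 0.00170.
Flow is from higher to lower head: from well C toward well G, i.e. toward the south.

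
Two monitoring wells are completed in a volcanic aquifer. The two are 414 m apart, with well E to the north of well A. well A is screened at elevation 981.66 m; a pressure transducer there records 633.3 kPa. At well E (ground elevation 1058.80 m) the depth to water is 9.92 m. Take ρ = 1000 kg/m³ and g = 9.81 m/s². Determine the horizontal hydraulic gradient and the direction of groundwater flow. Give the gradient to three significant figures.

i ≈ 0.00643; groundwater flows toward the south

Pressure head at well A: ψ = P/(ρg) = 633.3×1000 / (1000 × 9.81) = 64.56 m.
Total head at well A: h = z + ψ = 981.66 + 64.56 = 1046.22 m.
Total head at well E: h = 1058.80 − 9.92 = 1048.88 m.
Head difference: h(well A) − h(well E) = 1046.22 − 1048.88 = -2.66 m.
Hydraulic gradient: i = |Δh| / L = 2.66 / 414 = 0.00643.
Flow is from higher to lower head: from well E toward well A, i.e. toward the south.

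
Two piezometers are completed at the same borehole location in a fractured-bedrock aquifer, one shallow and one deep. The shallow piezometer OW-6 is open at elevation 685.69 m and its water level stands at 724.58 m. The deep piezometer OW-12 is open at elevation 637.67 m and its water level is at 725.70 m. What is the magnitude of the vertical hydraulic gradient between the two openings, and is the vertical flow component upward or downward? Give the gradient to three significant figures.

Total head at OW-6: h = 724.58 m (water level in the standpipe).
Total head at OW-12: h = 725.70 m.
Δh = h(OW-6) − h(OW-12) = 724.58 − 725.70 = -1.12 m.
Vertical separation Δz = 685.69 − 637.67 = 48.02 m.
|i_v| = |Δh| / Δz = 1.12 / 48.02 = 0.0233.
Head is higher in the deep piezometer, so vertical flow is upward (discharge condition).

|i_v| ≈ 0.0233; vertical flow is upward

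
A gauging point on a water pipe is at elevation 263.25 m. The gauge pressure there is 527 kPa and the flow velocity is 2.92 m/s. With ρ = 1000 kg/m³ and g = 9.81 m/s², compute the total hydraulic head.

Pressure head ψ = P/(ρg) = 527×1000 / (1000 × 9.81) = 53.72 m.
Velocity head = v²/(2g) = 2.92² / (2 × 9.81) = 0.435 m.
h = z + ψ + v²/(2g) = 263.25 + 53.72 + 0.435 = 317.41 m.

h ≈ 317.41 m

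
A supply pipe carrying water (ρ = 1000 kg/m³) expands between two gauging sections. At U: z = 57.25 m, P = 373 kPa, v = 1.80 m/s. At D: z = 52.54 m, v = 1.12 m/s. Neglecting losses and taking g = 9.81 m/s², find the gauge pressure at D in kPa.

Pressure head at U: ψ₁ = P₁/(ρg) = 373×1000 / (1000 × 9.81) = 38.02 m.
Velocity heads: v₁²/2g = 1.80²/19.62 = 0.165 m; v₂²/2g = 1.12²/19.62 = 0.064 m.
Total head H = z₁ + ψ₁ + v₁²/2g = 57.25 + 38.02 + 0.165 = 95.44 m.
ψ₂ = H − z₂ − v₂²/2g = 95.44 − 52.54 − 0.064 = 42.84 m.
P₂ = ρgψ₂ = 1000 × 9.81 × 42.84 ≈ 420 kPa.

P₂ ≈ 420 kPa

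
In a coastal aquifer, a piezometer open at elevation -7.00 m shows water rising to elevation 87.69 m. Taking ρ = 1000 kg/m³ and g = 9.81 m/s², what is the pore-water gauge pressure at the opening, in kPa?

P ≈ 929 kPa

Pressure head ψ = h − z = 87.69 − (-7.00) = 94.69 m.
P = ρgψ = 1000 × 9.81 × 94.69 = 928909 Pa ≈ 929 kPa.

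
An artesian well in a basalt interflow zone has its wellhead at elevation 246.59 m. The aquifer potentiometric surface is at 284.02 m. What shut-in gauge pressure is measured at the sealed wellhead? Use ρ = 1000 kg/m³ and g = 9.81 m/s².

Head above the cap: Δh = 284.02 − 246.59 = 37.43 m.
P = ρgΔh = 1000 × 9.81 × 37.43 = 367188 Pa ≈ 367 kPa.

P ≈ 367 kPa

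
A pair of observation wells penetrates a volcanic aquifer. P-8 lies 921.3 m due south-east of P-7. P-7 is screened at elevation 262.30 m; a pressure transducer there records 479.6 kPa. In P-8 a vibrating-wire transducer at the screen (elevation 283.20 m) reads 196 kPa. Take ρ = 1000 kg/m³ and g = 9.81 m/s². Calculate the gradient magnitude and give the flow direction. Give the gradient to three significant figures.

i ≈ 0.00869; groundwater flows toward the south-east

Pressure head at P-7: ψ = P/(ρg) = 479.6×1000 / (1000 × 9.81) = 48.89 m.
Total head at P-7: h = z + ψ = 262.30 + 48.89 = 311.19 m.
Pressure head at P-8: ψ = P/(ρg) = 196×1000 / (1000 × 9.81) = 19.98 m.
Total head at P-8: h = z + ψ = 283.20 + 19.98 = 303.18 m.
Head difference: h(P-7) − h(P-8) = 311.19 − 303.18 = 8.01 m.
Hydraulic gradient: i = |Δh| / L = 8.01 / 921.3 = 0.00869.
Flow is from higher to lower head: from P-7 toward P-8, i.e. toward the south-east.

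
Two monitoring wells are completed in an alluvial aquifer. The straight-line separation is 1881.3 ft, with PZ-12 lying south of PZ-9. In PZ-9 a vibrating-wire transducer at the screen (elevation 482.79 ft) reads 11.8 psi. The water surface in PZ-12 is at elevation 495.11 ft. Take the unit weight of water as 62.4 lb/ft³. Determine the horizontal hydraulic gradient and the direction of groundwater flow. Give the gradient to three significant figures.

Pressure head at PZ-9: ψ = 144·P/γ = 144 × 11.8 / 62.4 = 27.23 ft.
Total head at PZ-9: h = z + ψ = 482.79 + 27.23 = 510.02 ft.
Total head at PZ-12: h = 495.11 ft (water level in the piezometer is the total head).
Head difference: h(PZ-9) − h(PZ-12) = 510.02 − 495.11 = 14.91 ft.
Hydraulic gradient: i = |Δh| / L = 14.91 / 1881.3 = 0.00793.
Flow is from higher to lower head: from PZ-9 toward PZ-12, i.e. toward the south.

i ≈ 0.00793; groundwater flows toward the south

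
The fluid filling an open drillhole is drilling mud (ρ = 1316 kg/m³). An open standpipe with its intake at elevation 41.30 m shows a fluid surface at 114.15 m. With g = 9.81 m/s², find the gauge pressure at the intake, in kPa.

Pressure head ψ = h − z = 114.15 − 41.30 = 72.85 m.
P = ρgψ = 1316 × 9.81 × 72.85 = 940491 Pa ≈ 940 kPa.

P ≈ 940 kPa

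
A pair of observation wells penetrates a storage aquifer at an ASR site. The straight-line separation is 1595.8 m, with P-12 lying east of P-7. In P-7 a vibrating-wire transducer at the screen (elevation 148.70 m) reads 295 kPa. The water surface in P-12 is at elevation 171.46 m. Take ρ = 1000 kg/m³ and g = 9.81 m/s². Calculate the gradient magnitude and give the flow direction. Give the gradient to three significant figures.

Pressure head at P-7: ψ = P/(ρg) = 295×1000 / (1000 × 9.81) = 30.07 m.
Total head at P-7: h = z + ψ = 148.70 + 30.07 = 178.77 m.
Total head at P-12: h = 171.46 m (water level in the piezometer is the total head).
Head difference: h(P-7) − h(P-12) = 178.77 − 171.46 = 7.31 m.
Hydraulic gradient: i = |Δh| / L = 7.31 / 1595.8 = 0.00458.
Flow is from higher to lower head: from P-7 toward P-12, i.e. toward the east.

i ≈ 0.00458; groundwater flows toward the east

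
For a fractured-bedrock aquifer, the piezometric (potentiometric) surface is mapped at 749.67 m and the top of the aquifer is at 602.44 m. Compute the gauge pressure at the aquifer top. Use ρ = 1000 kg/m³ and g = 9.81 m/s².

P ≈ 1440 kPa

Pressure head at the aquifer top: ψ = h − z = 749.67 − 602.44 = 147.23 m.
P = ρgψ = 1000 × 9.81 × 147.23 = 1444326 Pa ≈ 1440 kPa.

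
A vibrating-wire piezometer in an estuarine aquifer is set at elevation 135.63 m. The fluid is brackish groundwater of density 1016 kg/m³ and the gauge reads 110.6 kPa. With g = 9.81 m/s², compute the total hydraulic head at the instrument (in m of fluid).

h ≈ 146.73 m

ψ = P/(ρg) = 110.6×1000 / (1016 × 9.81) = 11.10 m.
h = z + ψ = 135.63 + 11.10 = 146.73 m.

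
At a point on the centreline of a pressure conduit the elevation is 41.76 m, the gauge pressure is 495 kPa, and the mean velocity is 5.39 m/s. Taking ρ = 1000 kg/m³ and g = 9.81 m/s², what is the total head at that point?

h ≈ 93.70 m

Pressure head ψ = P/(ρg) = 495×1000 / (1000 × 9.81) = 50.46 m.
Velocity head = v²/(2g) = 5.39² / (2 × 9.81) = 1.481 m.
h = z + ψ + v²/(2g) = 41.76 + 50.46 + 1.481 = 93.70 m.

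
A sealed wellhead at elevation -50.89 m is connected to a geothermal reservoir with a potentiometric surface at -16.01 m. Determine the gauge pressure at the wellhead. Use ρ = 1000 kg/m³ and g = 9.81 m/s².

P ≈ 342 kPa

Head above the cap: Δh = -16.01 − (-50.89) = 34.88 m.
P = ρgΔh = 1000 × 9.81 × 34.88 = 342173 Pa ≈ 342 kPa.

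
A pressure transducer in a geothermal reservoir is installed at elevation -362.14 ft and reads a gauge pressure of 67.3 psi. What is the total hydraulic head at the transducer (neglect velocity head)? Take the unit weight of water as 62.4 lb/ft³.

h ≈ -206.83 ft

ψ = 144·P/γ = 144 × 67.3 / 62.4 = 155.31 ft.
h = z + ψ = -362.14 + 155.31 = -206.83 ft.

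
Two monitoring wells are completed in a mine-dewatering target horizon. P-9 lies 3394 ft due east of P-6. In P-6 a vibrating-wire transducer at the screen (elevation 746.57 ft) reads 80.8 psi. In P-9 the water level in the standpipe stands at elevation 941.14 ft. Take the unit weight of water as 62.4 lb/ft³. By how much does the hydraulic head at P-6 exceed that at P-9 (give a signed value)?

Pressure head at P-6: ψ = 144·P/γ = 144 × 80.8 / 62.4 = 186.46 ft.
Total head at P-6: h = z + ψ = 746.57 + 186.46 = 933.03 ft.
Total head at P-9: h = 941.14 ft (water level in the piezometer is the total head).
Head difference: h(P-6) − h(P-9) = 933.03 − 941.14 = -8.11 ft.

Δh ≈ -8.11 ft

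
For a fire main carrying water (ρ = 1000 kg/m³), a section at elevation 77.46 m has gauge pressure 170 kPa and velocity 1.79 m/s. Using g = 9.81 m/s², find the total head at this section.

h ≈ 94.95 m

Pressure head ψ = P/(ρg) = 170×1000 / (1000 × 9.81) = 17.33 m.
Velocity head = v²/(2g) = 1.79² / (2 × 9.81) = 0.163 m.
h = z + ψ + v²/(2g) = 77.46 + 17.33 + 0.163 = 94.95 m.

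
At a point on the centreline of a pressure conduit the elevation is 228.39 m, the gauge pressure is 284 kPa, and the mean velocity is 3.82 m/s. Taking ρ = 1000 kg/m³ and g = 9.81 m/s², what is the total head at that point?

h ≈ 258.08 m

Pressure head ψ = P/(ρg) = 284×1000 / (1000 × 9.81) = 28.95 m.
Velocity head = v²/(2g) = 3.82² / (2 × 9.81) = 0.744 m.
h = z + ψ + v²/(2g) = 228.39 + 28.95 + 0.744 = 258.08 m.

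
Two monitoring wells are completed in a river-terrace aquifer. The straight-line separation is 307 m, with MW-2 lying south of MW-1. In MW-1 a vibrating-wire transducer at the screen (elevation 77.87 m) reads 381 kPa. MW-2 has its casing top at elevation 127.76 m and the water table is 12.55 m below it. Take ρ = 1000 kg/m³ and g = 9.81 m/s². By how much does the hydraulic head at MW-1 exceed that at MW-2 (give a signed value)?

Δh ≈ 1.50 m

Pressure head at MW-1: ψ = P/(ρg) = 381×1000 / (1000 × 9.81) = 38.84 m.
Total head at MW-1: h = z + ψ = 77.87 + 38.84 = 116.71 m.
Total head at MW-2: h = 127.76 − 12.55 = 115.21 m.
Head difference: h(MW-1) − h(MW-2) = 116.71 − 115.21 = 1.50 m.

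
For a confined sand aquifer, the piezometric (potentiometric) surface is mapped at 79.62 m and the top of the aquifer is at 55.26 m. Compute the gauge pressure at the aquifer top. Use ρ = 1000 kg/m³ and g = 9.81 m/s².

P ≈ 239 kPa

Pressure head at the aquifer top: ψ = h − z = 79.62 − 55.26 = 24.36 m.
P = ρgψ = 1000 × 9.81 × 24.36 = 238972 Pa ≈ 239 kPa.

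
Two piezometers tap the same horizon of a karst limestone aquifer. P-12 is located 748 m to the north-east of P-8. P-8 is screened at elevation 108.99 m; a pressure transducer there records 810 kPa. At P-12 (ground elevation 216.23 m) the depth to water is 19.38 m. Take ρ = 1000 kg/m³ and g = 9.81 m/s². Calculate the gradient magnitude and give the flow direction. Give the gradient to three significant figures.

Pressure head at P-8: ψ = P/(ρg) = 810×1000 / (1000 × 9.81) = 82.57 m.
Total head at P-8: h = z + ψ = 108.99 + 82.57 = 191.56 m.
Total head at P-12: h = 216.23 − 19.38 = 196.85 m.
Head difference: h(P-8) − h(P-12) = 191.56 − 196.85 = -5.29 m.
Hydraulic gradient: i = |Δh| / L = 5.29 / 748 = 0.00707.
Flow is from higher to lower head: from P-12 toward P-8, i.e. toward the south-west.

i ≈ 0.00707; groundwater flows toward the south-west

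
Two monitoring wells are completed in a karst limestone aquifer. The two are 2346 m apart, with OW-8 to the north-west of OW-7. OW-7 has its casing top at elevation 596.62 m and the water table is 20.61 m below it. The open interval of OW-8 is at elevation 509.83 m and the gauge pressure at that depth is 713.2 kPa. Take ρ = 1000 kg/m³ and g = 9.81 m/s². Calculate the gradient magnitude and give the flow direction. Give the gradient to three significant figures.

i ≈ 0.00278; groundwater flows toward the south-east

Total head at OW-7: h = 596.62 − 20.61 = 576.01 m.
Pressure head at OW-8: ψ = P/(ρg) = 713.2×1000 / (1000 × 9.81) = 72.70 m.
Total head at OW-8: h = z + ψ = 509.83 + 72.70 = 582.53 m.
Head difference: h(OW-7) − h(OW-8) = 576.01 − 582.53 = -6.52 m.
Hydraulic gradient: i = |Δh| / L = 6.52 / 2346 = 0.00278.
Flow is from higher to lower head: from OW-8 toward OW-7, i.e. toward the south-east.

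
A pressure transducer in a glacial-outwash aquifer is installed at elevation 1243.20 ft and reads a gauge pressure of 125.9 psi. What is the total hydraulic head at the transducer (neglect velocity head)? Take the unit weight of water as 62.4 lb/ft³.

ψ = 144·P/γ = 144 × 125.9 / 62.4 = 290.54 ft.
h = z + ψ = 1243.20 + 290.54 = 1533.74 ft.

h ≈ 1533.74 ft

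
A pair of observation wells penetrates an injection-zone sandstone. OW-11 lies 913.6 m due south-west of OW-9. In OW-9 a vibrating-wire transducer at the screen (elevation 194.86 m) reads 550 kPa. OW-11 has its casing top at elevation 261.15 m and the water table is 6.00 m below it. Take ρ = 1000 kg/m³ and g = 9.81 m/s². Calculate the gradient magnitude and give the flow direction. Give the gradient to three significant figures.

Pressure head at OW-9: ψ = P/(ρg) = 550×1000 / (1000 × 9.81) = 56.07 m.
Total head at OW-9: h = z + ψ = 194.86 + 56.07 = 250.93 m.
Total head at OW-11: h = 261.15 − 6.00 = 255.15 m.
Head difference: h(OW-9) − h(OW-11) = 250.93 − 255.15 = -4.22 m.
Hydraulic gradient: i = |Δh| / L = 4.22 / 913.6 = 0.00462.
Flow is from higher to lower head: from OW-11 toward OW-9, i.e. toward the north-east.

i ≈ 0.00462; groundwater flows toward the north-east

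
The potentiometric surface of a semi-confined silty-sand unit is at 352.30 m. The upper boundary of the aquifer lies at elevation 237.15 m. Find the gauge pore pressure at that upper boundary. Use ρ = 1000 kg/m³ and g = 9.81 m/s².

Pressure head at the aquifer top: ψ = h − z = 352.30 − 237.15 = 115.15 m.
P = ρgψ = 1000 × 9.81 × 115.15 = 1129622 Pa ≈ 1130 kPa.

P ≈ 1130 kPa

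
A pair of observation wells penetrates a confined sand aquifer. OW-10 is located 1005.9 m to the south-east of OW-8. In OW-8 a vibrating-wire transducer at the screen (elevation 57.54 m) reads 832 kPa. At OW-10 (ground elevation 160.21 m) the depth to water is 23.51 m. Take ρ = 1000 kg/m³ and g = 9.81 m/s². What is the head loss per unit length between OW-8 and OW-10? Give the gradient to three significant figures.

Pressure head at OW-8: ψ = P/(ρg) = 832×1000 / (1000 × 9.81) = 84.81 m.
Total head at OW-8: h = z + ψ = 57.54 + 84.81 = 142.35 m.
Total head at OW-10: h = 160.21 − 23.51 = 136.70 m.
Head difference: h(OW-8) − h(OW-10) = 142.35 − 136.70 = 5.65 m.
Hydraulic gradient: i = |Δh| / L = 5.65 / 1005.9 = 0.00562.

i ≈ 0.00562 m/m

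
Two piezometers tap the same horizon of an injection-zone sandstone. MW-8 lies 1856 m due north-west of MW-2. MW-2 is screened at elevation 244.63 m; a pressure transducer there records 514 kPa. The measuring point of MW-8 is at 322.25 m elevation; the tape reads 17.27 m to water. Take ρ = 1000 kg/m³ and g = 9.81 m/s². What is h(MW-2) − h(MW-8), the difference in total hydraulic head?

Pressure head at MW-2: ψ = P/(ρg) = 514×1000 / (1000 × 9.81) = 52.40 m.
Total head at MW-2: h = z + ψ = 244.63 + 52.40 = 297.03 m.
Total head at MW-8: h = 322.25 − 17.27 = 304.98 m.
Head difference: h(MW-2) − h(MW-8) = 297.03 − 304.98 = -7.95 m.

Δh ≈ -7.95 m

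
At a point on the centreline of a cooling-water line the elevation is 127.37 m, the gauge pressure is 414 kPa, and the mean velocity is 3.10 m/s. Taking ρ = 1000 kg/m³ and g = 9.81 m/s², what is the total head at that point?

h ≈ 170.06 m

Pressure head ψ = P/(ρg) = 414×1000 / (1000 × 9.81) = 42.20 m.
Velocity head = v²/(2g) = 3.10² / (2 × 9.81) = 0.490 m.
h = z + ψ + v²/(2g) = 127.37 + 42.20 + 0.490 = 170.06 m.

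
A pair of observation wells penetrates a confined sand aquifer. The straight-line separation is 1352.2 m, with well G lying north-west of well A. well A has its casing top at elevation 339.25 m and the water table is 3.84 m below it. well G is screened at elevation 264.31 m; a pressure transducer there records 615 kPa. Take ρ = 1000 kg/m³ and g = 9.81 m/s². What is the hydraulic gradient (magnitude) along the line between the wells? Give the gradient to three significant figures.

Total head at well A: h = 339.25 − 3.84 = 335.41 m.
Pressure head at well G: ψ = P/(ρg) = 615×1000 / (1000 × 9.81) = 62.69 m.
Total head at well G: h = z + ψ = 264.31 + 62.69 = 327.00 m.
Head difference: h(well A) − h(well G) = 335.41 − 327.00 = 8.41 m.
Hydraulic gradient: i = |Δh| / L = 8.41 / 1352.2 = 0.00622.

i ≈ 0.00622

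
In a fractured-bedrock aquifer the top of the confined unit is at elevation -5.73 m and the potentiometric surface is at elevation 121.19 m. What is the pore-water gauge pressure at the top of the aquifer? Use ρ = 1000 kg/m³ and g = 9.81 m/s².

Pressure head at the aquifer top: ψ = h − z = 121.19 − (-5.73) = 126.92 m.
P = ρgψ = 1000 × 9.81 × 126.92 = 1245085 Pa ≈ 1250 kPa.

P ≈ 1250 kPa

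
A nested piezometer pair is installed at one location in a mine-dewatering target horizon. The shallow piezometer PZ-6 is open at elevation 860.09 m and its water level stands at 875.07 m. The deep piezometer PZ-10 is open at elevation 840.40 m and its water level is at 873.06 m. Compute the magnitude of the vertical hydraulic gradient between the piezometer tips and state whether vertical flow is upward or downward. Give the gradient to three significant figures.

Total head at PZ-6: h = 875.07 m (water level in the standpipe).
Total head at PZ-10: h = 873.06 m.
Δh = h(PZ-6) − h(PZ-10) = 875.07 − 873.06 = 2.01 m.
Vertical separation Δz = 860.09 − 840.40 = 19.69 m.
|i_v| = |Δh| / Δz = 2.01 / 19.69 = 0.102.
Head is higher in the shallow piezometer, so vertical flow is downward (recharge condition).

|i_v| ≈ 0.102; vertical flow is downward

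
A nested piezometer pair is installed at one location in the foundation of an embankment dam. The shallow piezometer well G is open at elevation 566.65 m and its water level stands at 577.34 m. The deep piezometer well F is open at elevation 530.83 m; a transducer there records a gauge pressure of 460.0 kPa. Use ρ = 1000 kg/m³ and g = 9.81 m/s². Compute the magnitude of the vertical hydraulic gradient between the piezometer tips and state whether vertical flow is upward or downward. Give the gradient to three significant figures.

Total head at well G: h = 577.34 m (water level in the standpipe).
Pressure head at well F: ψ = P/(ρg) = 460.0×1000 / (1000 × 9.81) = 46.89 m.
Total head at well F: h = z + ψ = 530.83 + 46.89 = 577.72 m.
Δh = h(well G) − h(well F) = 577.34 − 577.72 = -0.38 m.
Vertical separation Δz = 566.65 − 530.83 = 35.82 m.
|i_v| = |Δh| / Δz = 0.38 / 35.82 = 0.0106.
Head is higher in the deep piezometer, so vertical flow is upward (discharge condition).

|i_v| ≈ 0.0106; vertical flow is upward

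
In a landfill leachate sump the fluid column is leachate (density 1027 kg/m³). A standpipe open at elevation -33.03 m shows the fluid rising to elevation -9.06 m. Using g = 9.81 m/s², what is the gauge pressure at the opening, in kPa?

P ≈ 241 kPa

Pressure head ψ = h − z = -9.06 − (-33.03) = 23.97 m.
P = ρgψ = 1027 × 9.81 × 23.97 = 241495 Pa ≈ 241 kPa.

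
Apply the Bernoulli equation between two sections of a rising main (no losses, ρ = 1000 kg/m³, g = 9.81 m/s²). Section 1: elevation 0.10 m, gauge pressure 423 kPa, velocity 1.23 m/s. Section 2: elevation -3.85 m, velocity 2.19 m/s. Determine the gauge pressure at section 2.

Pressure head at 1: ψ₁ = P₁/(ρg) = 423×1000 / (1000 × 9.81) = 43.12 m.
Velocity heads: v₁²/2g = 1.23²/19.62 = 0.077 m; v₂²/2g = 2.19²/19.62 = 0.244 m.
Total head H = z₁ + ψ₁ + v₁²/2g = 0.10 + 43.12 + 0.077 = 43.30 m.
ψ₂ = H − z₂ − v₂²/2g = 43.30 − (-3.85) − 0.244 = 46.91 m.
P₂ = ρgψ₂ = 1000 × 9.81 × 46.91 ≈ 460 kPa.

P₂ ≈ 460 kPa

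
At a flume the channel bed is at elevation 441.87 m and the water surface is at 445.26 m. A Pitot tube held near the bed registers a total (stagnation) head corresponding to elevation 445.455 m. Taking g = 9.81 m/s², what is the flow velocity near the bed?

v ≈ 1.96 m/s

Near the bed, under hydrostatic conditions, the piezometric head (z + ψ) equals the free-surface elevation, 445.26 m.
Velocity head = total − piezometric = 445.455 − 445.26 = 0.195 m.
v = √(2g·h_v) = √(2 × 9.81 × 0.195) = 1.96 m/s.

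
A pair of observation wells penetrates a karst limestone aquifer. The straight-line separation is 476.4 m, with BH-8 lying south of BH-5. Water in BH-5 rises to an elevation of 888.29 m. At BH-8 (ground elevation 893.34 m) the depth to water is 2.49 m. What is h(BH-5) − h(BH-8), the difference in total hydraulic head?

Δh ≈ -2.56 m

Total head at BH-5: h = 888.29 m (water level in the piezometer is the total head).
Total head at BH-8: h = 893.34 − 2.49 = 890.85 m.
Head difference: h(BH-5) − h(BH-8) = 888.29 − 890.85 = -2.56 m.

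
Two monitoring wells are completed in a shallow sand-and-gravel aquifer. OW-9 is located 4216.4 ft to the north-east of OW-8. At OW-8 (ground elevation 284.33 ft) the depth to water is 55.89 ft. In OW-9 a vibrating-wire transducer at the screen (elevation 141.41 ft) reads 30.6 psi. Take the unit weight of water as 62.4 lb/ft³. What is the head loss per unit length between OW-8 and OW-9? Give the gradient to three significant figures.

Total head at OW-8: h = 284.33 − 55.89 = 228.44 ft.
Pressure head at OW-9: ψ = 144·P/γ = 144 × 30.6 / 62.4 = 70.62 ft.
Total head at OW-9: h = z + ψ = 141.41 + 70.62 = 212.03 ft.
Head difference: h(OW-8) − h(OW-9) = 228.44 − 212.03 = 16.41 ft.
Hydraulic gradient: i = |Δh| / L = 16.41 / 4216.4 = 0.00389.

i ≈ 0.00389 ft/ft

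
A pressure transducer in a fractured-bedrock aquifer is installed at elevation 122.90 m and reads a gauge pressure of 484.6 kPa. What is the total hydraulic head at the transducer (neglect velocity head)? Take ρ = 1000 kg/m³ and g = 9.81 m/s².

h ≈ 172.30 m

ψ = P/(ρg) = 484.6×1000 / (1000 × 9.81) = 49.40 m.
h = z + ψ = 122.90 + 49.40 = 172.30 m.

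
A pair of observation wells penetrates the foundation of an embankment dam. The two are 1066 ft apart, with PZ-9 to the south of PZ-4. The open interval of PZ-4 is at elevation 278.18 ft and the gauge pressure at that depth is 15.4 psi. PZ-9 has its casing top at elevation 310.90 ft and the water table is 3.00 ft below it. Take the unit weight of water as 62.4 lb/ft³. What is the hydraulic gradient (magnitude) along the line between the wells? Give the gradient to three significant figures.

Pressure head at PZ-4: ψ = 144·P/γ = 144 × 15.4 / 62.4 = 35.54 ft.
Total head at PZ-4: h = z + ψ = 278.18 + 35.54 = 313.72 ft.
Total head at PZ-9: h = 310.90 − 3.00 = 307.90 ft.
Head difference: h(PZ-4) − h(PZ-9) = 313.72 − 307.90 = 5.82 ft.
Hydraulic gradient: i = |Δh| / L = 5.82 / 1066 = 0.00546.

i ≈ 0.00546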